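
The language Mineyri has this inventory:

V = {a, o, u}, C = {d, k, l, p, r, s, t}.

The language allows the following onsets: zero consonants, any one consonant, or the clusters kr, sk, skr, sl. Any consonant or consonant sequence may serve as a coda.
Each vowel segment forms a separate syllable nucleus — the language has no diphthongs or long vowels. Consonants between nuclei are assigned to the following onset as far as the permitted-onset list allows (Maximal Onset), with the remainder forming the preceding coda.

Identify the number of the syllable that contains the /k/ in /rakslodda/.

1

Nuclei (vowels): a, o, a → 3 syllables.
Between /a/ (V1) and /o/ (V2): /ksl/ splits as /k/ + /sl/ (/sl/ is the longest suffix that is a licit onset).
Between /o/ (V2) and /a/ (V3): /dd/ splits as /d/ + /d/ (/d/ is the longest suffix that is a licit onset).
Result: rak.slod.da.
The /k/ is in the coda of syllable 1 (/rak/).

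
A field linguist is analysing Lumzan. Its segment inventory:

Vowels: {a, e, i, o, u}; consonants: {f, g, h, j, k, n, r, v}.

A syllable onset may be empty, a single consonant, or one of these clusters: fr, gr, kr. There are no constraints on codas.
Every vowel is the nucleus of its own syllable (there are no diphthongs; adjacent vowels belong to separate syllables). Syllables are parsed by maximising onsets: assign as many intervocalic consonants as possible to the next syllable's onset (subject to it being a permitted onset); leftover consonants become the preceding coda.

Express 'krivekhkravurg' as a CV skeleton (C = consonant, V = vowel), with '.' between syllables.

The vowels are i, e, a, u — 4 nuclei, so 4 syllables.
/i…e/ gap (V1→V2): /v/ → onset of the next syllable (single consonants are always licit onsets).
/e…a/ gap (V2→V3): /khkr/ — longest licit onset from the right is /kr/, leaving /kh/ as coda.
/a…u/ gap (V3→V4): just /v/ — single C goes to the following onset.
Result: kri.vekh.kra.vurg.
Mapping each syllable to C/V: /kri/ → CCV, /vekh/ → CVCC, /kra/ → CCV, /vurg/ → CVCC.

CCV.CVCC.CCV.CVCC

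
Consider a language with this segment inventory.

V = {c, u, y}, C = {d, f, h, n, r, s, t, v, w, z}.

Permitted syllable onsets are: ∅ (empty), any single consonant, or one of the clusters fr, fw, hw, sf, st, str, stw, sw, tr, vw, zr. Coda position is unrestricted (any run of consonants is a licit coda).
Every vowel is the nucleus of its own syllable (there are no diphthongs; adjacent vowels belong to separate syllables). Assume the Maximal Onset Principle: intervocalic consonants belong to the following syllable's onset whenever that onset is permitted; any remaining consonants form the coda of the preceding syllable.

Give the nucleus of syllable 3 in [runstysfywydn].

y

Nuclei (vowels): u, y, y, y → 4 syllables.
The third nucleus (vowel 3 from the left) is /y/.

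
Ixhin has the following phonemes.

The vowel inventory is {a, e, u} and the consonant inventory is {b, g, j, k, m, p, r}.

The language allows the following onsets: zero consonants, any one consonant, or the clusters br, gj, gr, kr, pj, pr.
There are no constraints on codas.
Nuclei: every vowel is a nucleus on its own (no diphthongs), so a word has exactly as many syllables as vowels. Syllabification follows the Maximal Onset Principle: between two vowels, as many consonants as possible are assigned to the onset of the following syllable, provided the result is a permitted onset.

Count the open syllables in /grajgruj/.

0

Vowels present: a, u; each is a nucleus, giving 2 syllables.
Between /a/ (V1) and /u/ (V2): /jgr/ splits as /j/ + /gr/ (/gr/ is the longest suffix that is a licit onset).
Syllabification: graj.gruj.
Classifying each syllable: /graj/ (closed), /gruj/ (closed).
Open syllables: 0.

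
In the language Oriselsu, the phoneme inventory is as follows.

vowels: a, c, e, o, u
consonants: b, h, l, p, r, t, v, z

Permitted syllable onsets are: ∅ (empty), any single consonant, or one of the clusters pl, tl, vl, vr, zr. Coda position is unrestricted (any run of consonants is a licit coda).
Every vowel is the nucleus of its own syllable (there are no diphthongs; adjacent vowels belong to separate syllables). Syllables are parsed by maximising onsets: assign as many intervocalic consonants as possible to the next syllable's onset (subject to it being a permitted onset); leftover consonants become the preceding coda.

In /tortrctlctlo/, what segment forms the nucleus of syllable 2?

c

The vowels are o, c, c, o — 4 nuclei, so 4 syllables.
The second nucleus (vowel 2 from the left) is /c/.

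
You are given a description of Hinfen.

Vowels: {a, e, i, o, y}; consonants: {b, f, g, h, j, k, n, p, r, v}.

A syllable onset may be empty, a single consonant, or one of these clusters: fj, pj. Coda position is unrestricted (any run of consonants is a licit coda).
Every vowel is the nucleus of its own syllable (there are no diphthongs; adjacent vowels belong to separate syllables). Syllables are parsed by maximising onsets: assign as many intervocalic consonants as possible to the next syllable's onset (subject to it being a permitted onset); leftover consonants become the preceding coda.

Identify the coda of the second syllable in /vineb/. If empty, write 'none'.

b

Nuclei (vowels): i, e → 2 syllables.
Between /i/ (V1) and /e/ (V2): /n/ is a single consonant, so it becomes the next onset.
Syllabification: vi.neb.
Syllable 2 is /neb/: onset /n/, nucleus /e/, coda /b/.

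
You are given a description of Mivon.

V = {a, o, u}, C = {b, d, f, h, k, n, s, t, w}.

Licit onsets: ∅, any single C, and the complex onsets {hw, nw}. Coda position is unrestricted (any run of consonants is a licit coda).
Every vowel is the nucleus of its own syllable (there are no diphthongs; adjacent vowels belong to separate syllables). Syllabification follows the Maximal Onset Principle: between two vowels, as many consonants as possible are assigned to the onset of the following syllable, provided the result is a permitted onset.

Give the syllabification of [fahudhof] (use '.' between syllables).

fa.hud.hof

The vowels are a, u, o — 3 nuclei, so 3 syllables.
V1 /a/ – V2 /u/: just /h/ — single C goes to the following onset.
V2 /u/ – V3 /o/: cluster /dh/ — the longest permitted-onset suffix is /h/; onset = /h/, preceding coda = /d/.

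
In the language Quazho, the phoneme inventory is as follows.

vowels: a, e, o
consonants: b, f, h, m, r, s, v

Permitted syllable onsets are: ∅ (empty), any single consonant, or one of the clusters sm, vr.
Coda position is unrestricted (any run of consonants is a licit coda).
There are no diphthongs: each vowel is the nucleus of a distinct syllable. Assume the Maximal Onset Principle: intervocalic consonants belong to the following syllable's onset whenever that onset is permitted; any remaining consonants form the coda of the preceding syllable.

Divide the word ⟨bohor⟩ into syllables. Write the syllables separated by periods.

The vowels are o, o — 2 nuclei, so 2 syllables.
V1 /o/ – V2 /o/: just /h/ — single C goes to the following onset.

bo.hor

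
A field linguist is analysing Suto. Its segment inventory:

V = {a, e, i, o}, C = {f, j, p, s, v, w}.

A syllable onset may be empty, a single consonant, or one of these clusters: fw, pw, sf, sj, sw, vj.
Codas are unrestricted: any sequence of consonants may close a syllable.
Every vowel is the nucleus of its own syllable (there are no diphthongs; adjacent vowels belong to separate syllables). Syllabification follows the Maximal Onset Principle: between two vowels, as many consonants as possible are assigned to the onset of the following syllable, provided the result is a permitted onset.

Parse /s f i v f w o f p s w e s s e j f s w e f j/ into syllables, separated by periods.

The vowels are i, o, e, e, e — 5 nuclei, so 5 syllables.
V1 /i/ – V2 /o/: cluster /vfw/ — the longest permitted-onset suffix is /fw/; onset = /fw/, preceding coda = /v/.
V2 /o/ – V3 /e/: /fpsw/ splits as /fp/ + /sw/ (/sw/ is the longest suffix that is a licit onset).
V3 /e/ – V4 /e/: /ss/ — longest licit onset from the right is /s/, leaving /s/ as coda.
V4 /e/ – V5 /e/: /jfsw/; trying suffixes from longest down, /sw/ is the first permitted one, so coda /jf/ | onset /sw/.

sfiv.fwofp.swes.sejf.swefj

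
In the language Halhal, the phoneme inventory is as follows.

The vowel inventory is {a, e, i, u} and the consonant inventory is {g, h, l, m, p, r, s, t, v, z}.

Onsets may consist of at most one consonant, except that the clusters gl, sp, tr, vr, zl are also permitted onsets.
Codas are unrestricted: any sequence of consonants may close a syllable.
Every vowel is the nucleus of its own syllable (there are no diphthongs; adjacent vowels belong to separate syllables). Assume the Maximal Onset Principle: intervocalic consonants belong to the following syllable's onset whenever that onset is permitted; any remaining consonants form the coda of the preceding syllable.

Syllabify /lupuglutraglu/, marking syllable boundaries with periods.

Vowels present: u, u, u, a, u; each is a nucleus, giving 5 syllables.
V1 /u/ – V2 /u/: /p/ is a single consonant, so it becomes the next onset.
V2 /u/ – V3 /u/: cluster /gl/ — /gl/ is itself a permitted onset, so the whole cluster goes right; preceding coda = ∅.
V3 /u/ – V4 /a/: /tr/ is a licit onset in full, so it all attaches to the next syllable.
V4 /a/ – V5 /u/: cluster /gl/ — /gl/ is itself a permitted onset, so the whole cluster goes right; preceding coda = ∅.

lu.pu.glu.tra.glu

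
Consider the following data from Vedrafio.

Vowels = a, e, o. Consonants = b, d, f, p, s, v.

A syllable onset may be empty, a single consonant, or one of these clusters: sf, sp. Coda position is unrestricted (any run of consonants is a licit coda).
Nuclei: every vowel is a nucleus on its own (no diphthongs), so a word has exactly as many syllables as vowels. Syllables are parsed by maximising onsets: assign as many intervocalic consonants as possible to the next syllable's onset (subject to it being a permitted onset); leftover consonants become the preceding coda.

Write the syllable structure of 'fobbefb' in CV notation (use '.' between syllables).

CVC.CVCC

Nuclei (vowels): o, e → 2 syllables.
/o…e/ gap (V1→V2): /bb/; trying suffixes from longest down, /b/ is the first permitted one, so coda /b/ | onset /b/.
Putting it together: fob.befb.
Mapping each syllable to C/V: /fob/ → CVC, /befb/ → CVCC.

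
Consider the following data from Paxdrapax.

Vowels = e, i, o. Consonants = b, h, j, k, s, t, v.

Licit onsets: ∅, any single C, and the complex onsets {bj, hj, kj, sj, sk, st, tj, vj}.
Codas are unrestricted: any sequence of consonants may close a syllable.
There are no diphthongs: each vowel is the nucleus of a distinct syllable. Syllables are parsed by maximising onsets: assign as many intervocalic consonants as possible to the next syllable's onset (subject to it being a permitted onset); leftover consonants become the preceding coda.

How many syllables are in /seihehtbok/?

The vowels are e, i, e, o — 4 nuclei, so 4 syllables.

4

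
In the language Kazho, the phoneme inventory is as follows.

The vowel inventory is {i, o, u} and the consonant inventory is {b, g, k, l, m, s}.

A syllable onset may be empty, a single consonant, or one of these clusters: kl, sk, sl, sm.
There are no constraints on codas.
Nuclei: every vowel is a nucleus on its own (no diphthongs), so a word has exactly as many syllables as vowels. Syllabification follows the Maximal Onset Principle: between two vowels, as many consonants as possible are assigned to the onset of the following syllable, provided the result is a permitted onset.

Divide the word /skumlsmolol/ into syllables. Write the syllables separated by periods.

Vowels present: u, o, o; each is a nucleus, giving 3 syllables.
/u…o/ gap (V1→V2): /mlsm/ splits as /ml/ + /sm/ (/sm/ is the longest suffix that is a licit onset).
/o…o/ gap (V2→V3): /l/ → onset of the next syllable (single consonants are always licit onsets).

skuml.smo.lol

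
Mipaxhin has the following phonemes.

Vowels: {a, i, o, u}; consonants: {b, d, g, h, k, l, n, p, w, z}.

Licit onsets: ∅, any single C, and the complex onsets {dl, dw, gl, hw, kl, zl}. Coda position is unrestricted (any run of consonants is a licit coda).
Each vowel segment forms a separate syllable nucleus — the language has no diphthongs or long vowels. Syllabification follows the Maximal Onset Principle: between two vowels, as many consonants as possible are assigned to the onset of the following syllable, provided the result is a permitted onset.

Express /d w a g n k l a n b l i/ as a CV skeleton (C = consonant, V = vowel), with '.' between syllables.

The vowels are a, a, i — 3 nuclei, so 3 syllables.
Between /a/ (V1) and /a/ (V2): /gnkl/; trying suffixes from longest down, /kl/ is the first permitted one, so coda /gn/ | onset /kl/.
Between /a/ (V2) and /i/ (V3): /nbl/ splits as /nb/ + /l/ (/l/ is the longest suffix that is a licit onset).
Syllabification: dwagn.klanb.li.
Mapping each syllable to C/V: /dwagn/ → CCVCC, /klanb/ → CCVCC, /li/ → CV.

CCVCC.CCVCC.CV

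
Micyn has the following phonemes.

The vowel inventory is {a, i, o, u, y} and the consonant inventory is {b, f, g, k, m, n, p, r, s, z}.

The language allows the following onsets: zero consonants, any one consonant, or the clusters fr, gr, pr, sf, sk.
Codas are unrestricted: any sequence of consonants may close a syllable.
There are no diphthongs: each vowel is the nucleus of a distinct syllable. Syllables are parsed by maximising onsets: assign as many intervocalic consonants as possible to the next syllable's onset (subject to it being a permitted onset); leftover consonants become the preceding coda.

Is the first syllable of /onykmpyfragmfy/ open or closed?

open

Vowels present: o, y, y, a, y; each is a nucleus, giving 5 syllables.
σ1/σ2 boundary: just /n/ — single C goes to the following onset.
σ2/σ3 boundary: /kmp/; trying suffixes from longest down, /p/ is the first permitted one, so coda /km/ | onset /p/.
σ3/σ4 boundary: cluster /fr/ — /fr/ is itself a permitted onset, so the whole cluster goes right; preceding coda = ∅.
σ4/σ5 boundary: /gmf/ — longest licit onset from the right is /f/, leaving /gm/ as coda.
Syllabification: o.nykm.py.fragm.fy.
Syllable 1 is /o/; it ends in its nucleus with no coda, so it is open.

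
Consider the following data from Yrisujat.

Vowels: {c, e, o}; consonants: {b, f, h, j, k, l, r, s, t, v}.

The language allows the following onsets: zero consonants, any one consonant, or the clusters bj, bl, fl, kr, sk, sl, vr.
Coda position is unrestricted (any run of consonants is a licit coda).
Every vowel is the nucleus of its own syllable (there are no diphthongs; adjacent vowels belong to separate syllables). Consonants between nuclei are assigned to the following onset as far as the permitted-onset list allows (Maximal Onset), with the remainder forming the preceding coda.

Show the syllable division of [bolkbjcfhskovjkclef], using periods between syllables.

Vowels present: o, c, o, c, e; each is a nucleus, giving 5 syllables.
/o…c/ gap (V1→V2): /lkbj/ — longest licit onset from the right is /bj/, leaving /lk/ as coda.
/c…o/ gap (V2→V3): /fhsk/ — longest licit onset from the right is /sk/, leaving /fh/ as coda.
/o…c/ gap (V3→V4): cluster /vjk/ — the longest permitted-onset suffix is /k/; onset = /k/, preceding coda = /vj/.
/c…e/ gap (V4→V5): /l/ → onset of the next syllable (single consonants are always licit onsets).

bolk.bjcfh.skovj.kc.lef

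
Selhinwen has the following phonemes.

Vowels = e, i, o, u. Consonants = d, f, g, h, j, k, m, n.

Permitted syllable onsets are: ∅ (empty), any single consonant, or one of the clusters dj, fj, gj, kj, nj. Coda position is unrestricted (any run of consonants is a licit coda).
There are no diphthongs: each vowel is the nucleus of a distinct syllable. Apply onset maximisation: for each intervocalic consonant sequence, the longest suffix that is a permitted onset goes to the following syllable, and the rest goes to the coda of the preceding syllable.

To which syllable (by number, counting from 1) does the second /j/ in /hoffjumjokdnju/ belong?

The vowels are o, u, o, u — 4 nuclei, so 4 syllables.
σ1/σ2 boundary: cluster /ffj/ — the longest permitted-onset suffix is /fj/; onset = /fj/, preceding coda = /f/.
σ2/σ3 boundary: /mj/; trying suffixes from longest down, /j/ is the first permitted one, so coda /m/ | onset /j/.
σ3/σ4 boundary: /kdnj/ splits as /kd/ + /nj/ (/nj/ is the longest suffix that is a licit onset).
Result: hof.fjum.jokd.nju.
The second /j/ is in the onset of syllable 3 (/jokd/).

3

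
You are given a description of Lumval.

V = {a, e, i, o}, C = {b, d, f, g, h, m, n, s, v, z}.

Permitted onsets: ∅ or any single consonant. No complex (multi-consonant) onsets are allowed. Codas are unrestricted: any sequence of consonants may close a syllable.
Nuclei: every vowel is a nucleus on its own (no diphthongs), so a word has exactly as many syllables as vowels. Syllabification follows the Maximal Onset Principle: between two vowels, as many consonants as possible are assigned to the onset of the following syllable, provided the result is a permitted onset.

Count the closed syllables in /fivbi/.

1

Vowels present: i, i; each is a nucleus, giving 2 syllables.
/i…i/ gap (V1→V2): /vb/ — longest licit onset from the right is /b/, leaving /v/ as coda.
Result: fiv.bi.
Classifying each syllable: /fiv/ (closed), /bi/ (open).
Closed syllables: 1.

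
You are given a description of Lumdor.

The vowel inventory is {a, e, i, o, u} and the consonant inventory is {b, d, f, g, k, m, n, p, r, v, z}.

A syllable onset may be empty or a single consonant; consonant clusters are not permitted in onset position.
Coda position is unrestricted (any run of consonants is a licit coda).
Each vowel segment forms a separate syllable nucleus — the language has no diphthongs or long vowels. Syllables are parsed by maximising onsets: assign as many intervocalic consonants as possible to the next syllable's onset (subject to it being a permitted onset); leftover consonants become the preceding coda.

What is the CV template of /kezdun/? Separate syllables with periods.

Vowels present: e, u; each is a nucleus, giving 2 syllables.
V1 /e/ – V2 /u/: cluster /zd/ — the longest permitted-onset suffix is /d/; onset = /d/, preceding coda = /z/.
Syllabification: kez.dun.
Mapping each syllable to C/V: /kez/ → CVC, /dun/ → CVC.

CVC.CVC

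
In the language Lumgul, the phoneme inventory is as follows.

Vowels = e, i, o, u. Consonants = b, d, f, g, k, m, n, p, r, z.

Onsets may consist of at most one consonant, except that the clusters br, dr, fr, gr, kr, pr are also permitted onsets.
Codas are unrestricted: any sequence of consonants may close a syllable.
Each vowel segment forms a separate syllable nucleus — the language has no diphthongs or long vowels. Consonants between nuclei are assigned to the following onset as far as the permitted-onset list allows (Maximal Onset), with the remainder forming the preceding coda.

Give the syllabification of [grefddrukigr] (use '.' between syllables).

Vowels present: e, u, i; each is a nucleus, giving 3 syllables.
Between /e/ (V1) and /u/ (V2): /fddr/ splits as /fd/ + /dr/ (/dr/ is the longest suffix that is a licit onset).
Between /u/ (V2) and /i/ (V3): /k/ → onset of the next syllable (single consonants are always licit onsets).

grefd.dru.kigr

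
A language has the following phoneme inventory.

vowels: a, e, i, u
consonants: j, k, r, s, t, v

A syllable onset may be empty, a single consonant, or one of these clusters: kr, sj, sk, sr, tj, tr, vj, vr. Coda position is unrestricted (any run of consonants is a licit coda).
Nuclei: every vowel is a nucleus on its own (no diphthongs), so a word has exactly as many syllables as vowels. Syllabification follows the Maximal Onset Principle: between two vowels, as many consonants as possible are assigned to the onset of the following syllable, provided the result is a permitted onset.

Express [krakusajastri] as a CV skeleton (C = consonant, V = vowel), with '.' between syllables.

Vowels present: a, u, a, a, i; each is a nucleus, giving 5 syllables.
σ1/σ2 boundary: /k/ is a single consonant, so it becomes the next onset.
σ2/σ3 boundary: just /s/ — single C goes to the following onset.
σ3/σ4 boundary: /j/ is a single consonant, so it becomes the next onset.
σ4/σ5 boundary: /str/ — longest licit onset from the right is /tr/, leaving /s/ as coda.
Result: kra.ku.sa.jas.tri.
Mapping each syllable to C/V: /kra/ → CCV, /ku/ → CV, /sa/ → CV, /jas/ → CVC, /tri/ → CCV.

CCV.CV.CV.CVC.CCV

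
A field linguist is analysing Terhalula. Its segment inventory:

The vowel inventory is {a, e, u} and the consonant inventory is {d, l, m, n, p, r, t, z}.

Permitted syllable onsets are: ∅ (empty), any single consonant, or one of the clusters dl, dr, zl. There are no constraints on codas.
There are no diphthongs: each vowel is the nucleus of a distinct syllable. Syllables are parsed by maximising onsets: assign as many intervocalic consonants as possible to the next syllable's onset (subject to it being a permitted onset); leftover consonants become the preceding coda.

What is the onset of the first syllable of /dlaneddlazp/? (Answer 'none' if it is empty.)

The vowels are a, e, a — 3 nuclei, so 3 syllables.
Between /a/ (V1) and /e/ (V2): /n/ is a single consonant, so it becomes the next onset.
Between /e/ (V2) and /a/ (V3): cluster /ddl/ — the longest permitted-onset suffix is /dl/; onset = /dl/, preceding coda = /d/.
Result: dla.ned.dlazp.
Syllable 1 is /dla/: onset /dl/, nucleus /a/, coda ∅.

dl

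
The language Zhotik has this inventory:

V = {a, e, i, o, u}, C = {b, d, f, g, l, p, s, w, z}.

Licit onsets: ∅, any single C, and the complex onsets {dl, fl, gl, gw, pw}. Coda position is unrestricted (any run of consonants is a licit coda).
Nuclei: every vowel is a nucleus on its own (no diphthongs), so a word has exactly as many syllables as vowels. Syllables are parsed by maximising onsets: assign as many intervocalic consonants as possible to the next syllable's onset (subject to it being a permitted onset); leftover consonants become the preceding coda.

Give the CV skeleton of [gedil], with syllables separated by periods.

Vowels present: e, i; each is a nucleus, giving 2 syllables.
σ1/σ2 boundary: just /d/ — single C goes to the following onset.
So the parse is ge.dil.
Mapping each syllable to C/V: /ge/ → CV, /dil/ → CVC.

CV.CVC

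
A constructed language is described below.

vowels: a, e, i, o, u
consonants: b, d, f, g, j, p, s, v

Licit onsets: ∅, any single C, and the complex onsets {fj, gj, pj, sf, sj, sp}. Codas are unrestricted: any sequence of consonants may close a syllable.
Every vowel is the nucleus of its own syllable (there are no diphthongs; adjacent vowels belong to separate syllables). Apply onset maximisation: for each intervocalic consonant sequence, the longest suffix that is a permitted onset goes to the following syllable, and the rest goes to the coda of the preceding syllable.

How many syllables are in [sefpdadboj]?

Nuclei (vowels): e, a, o → 3 syllables.

3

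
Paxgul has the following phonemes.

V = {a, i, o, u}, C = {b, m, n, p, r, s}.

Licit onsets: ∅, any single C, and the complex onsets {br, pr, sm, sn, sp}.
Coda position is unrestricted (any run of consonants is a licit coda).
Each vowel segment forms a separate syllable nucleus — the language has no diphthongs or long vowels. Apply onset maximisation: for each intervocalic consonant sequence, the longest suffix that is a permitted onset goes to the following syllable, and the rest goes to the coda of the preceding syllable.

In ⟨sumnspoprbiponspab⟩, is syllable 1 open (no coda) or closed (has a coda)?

Vowels present: u, o, i, o, a; each is a nucleus, giving 5 syllables.
σ1/σ2 boundary: /mnsp/ splits as /mn/ + /sp/ (/sp/ is the longest suffix that is a licit onset).
σ2/σ3 boundary: /prb/ splits as /pr/ + /b/ (/b/ is the longest suffix that is a licit onset).
σ3/σ4 boundary: /p/ is a single consonant, so it becomes the next onset.
σ4/σ5 boundary: /nsp/ — longest licit onset from the right is /sp/, leaving /n/ as coda.
Result: sumn.spopr.bi.pon.spab.
Syllable 1 is /sumn/ with coda /mn/, so it is closed.

closed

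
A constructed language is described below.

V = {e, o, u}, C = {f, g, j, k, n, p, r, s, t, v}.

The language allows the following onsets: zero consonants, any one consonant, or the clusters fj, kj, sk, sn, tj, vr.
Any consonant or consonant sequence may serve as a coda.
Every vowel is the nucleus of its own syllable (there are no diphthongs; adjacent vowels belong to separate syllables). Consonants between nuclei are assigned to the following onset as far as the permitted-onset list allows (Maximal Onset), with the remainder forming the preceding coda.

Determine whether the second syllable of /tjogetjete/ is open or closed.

Vowels present: o, e, e, e; each is a nucleus, giving 4 syllables.
Between /o/ (V1) and /e/ (V2): /g/ is a single consonant, so it becomes the next onset.
Between /e/ (V2) and /e/ (V3): /tj/ — entire cluster is a permitted onset → onset /tj/, coda ∅.
Between /e/ (V3) and /e/ (V4): /t/ is a single consonant, so it becomes the next onset.
Syllabification: tjo.ge.tje.te.
Syllable 2 is /ge/; it ends in its nucleus with no coda, so it is open.

open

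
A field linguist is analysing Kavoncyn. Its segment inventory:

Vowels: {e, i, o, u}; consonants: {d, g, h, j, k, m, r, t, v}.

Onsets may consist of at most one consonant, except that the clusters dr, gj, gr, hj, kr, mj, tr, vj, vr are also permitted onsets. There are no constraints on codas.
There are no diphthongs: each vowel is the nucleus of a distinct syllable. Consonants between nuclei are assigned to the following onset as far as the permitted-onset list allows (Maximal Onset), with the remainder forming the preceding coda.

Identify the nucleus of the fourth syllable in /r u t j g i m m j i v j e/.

The vowels are u, i, i, e — 4 nuclei, so 4 syllables.
The fourth nucleus (vowel 4 from the left) is /e/.

e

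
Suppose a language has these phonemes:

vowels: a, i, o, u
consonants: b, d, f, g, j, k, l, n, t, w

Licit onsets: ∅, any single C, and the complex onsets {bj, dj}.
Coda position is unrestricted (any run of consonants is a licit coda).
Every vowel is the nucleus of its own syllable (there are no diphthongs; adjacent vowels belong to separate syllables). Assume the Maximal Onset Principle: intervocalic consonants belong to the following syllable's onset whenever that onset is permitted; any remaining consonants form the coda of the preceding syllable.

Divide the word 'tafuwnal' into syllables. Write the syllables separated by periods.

ta.fuw.nal

Vowels present: a, u, a; each is a nucleus, giving 3 syllables.
σ1/σ2 boundary: /f/ → onset of the next syllable (single consonants are always licit onsets).
σ2/σ3 boundary: cluster /wn/ — the longest permitted-onset suffix is /n/; onset = /n/, preceding coda = /w/.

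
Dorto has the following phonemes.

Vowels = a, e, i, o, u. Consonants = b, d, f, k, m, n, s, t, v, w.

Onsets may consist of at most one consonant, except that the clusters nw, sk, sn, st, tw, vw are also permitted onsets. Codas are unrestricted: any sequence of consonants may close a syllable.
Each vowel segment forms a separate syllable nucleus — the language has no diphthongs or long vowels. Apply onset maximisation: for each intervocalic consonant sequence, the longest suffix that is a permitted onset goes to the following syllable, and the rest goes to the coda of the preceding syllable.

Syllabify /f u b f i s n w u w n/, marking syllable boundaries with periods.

fub.fis.nwuwn

Nuclei (vowels): u, i, u → 3 syllables.
V1 /u/ – V2 /i/: cluster /bf/ — the longest permitted-onset suffix is /f/; onset = /f/, preceding coda = /b/.
V2 /i/ – V3 /u/: /snw/; trying suffixes from longest down, /nw/ is the first permitted one, so coda /s/ | onset /nw/.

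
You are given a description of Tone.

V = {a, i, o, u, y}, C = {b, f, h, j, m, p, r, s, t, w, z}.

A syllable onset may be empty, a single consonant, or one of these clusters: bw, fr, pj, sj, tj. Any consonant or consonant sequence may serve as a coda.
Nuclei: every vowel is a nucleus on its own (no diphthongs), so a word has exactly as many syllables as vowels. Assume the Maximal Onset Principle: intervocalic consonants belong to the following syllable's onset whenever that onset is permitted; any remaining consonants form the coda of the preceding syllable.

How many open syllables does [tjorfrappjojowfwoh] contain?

The vowels are o, a, o, o, o — 5 nuclei, so 5 syllables.
σ1/σ2 boundary: /rfr/ splits as /r/ + /fr/ (/fr/ is the longest suffix that is a licit onset).
σ2/σ3 boundary: /ppj/ — longest licit onset from the right is /pj/, leaving /p/ as coda.
σ3/σ4 boundary: /j/ → onset of the next syllable (single consonants are always licit onsets).
σ4/σ5 boundary: /wfw/ — longest licit onset from the right is /w/, leaving /wf/ as coda.
So the parse is tjor.frap.pjo.jowf.woh.
Classifying each syllable: /tjor/ (closed), /frap/ (closed), /pjo/ (open), /jowf/ (closed), /woh/ (closed).
Open syllables: 1.

1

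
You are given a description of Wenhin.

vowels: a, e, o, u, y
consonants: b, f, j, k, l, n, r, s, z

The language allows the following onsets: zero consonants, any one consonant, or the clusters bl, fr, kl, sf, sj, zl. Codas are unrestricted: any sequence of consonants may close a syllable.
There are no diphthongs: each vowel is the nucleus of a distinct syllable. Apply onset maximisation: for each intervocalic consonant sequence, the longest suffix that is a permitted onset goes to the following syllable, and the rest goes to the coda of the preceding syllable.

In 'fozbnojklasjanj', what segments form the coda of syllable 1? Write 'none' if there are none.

zb

Vowels present: o, o, a, a; each is a nucleus, giving 4 syllables.
Between /o/ (V1) and /o/ (V2): /zbn/ — longest licit onset from the right is /n/, leaving /zb/ as coda.
Between /o/ (V2) and /a/ (V3): /jkl/ — longest licit onset from the right is /kl/, leaving /j/ as coda.
Between /a/ (V3) and /a/ (V4): cluster /sj/ — /sj/ is itself a permitted onset, so the whole cluster goes right; preceding coda = ∅.
So the parse is fozb.noj.kla.sjanj.
Syllable 1 is /fozb/: onset /f/, nucleus /o/, coda /zb/.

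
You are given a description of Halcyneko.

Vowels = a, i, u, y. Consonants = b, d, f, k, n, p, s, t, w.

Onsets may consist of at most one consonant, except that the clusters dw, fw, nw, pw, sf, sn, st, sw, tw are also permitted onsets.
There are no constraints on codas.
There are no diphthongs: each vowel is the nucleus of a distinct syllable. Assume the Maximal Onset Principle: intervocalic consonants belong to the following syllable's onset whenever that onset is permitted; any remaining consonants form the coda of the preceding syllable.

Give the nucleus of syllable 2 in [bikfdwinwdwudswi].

Vowels present: i, i, u, i; each is a nucleus, giving 4 syllables.
The second nucleus (vowel 2 from the left) is /i/.

i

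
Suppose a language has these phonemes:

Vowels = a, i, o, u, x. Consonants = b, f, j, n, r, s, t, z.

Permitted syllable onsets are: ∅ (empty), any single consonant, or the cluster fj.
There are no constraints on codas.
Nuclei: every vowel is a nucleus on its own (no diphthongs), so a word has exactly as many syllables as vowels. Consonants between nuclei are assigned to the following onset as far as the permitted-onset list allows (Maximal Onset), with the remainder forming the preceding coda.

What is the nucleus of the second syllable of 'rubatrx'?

a

Vowels present: u, a, x; each is a nucleus, giving 3 syllables.
The second nucleus (vowel 2 from the left) is /a/.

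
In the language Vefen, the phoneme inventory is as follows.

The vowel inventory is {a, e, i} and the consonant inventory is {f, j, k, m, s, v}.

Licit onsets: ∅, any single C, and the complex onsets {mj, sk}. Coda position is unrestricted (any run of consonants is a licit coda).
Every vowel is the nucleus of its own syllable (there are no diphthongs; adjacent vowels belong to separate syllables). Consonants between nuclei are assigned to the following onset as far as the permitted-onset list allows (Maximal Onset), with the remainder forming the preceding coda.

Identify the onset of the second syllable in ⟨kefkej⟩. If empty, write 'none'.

The vowels are e, e — 2 nuclei, so 2 syllables.
V1 /e/ – V2 /e/: /fk/ — longest licit onset from the right is /k/, leaving /f/ as coda.
Result: kef.kej.
Syllable 2 is /kej/: onset /k/, nucleus /e/, coda /j/.

k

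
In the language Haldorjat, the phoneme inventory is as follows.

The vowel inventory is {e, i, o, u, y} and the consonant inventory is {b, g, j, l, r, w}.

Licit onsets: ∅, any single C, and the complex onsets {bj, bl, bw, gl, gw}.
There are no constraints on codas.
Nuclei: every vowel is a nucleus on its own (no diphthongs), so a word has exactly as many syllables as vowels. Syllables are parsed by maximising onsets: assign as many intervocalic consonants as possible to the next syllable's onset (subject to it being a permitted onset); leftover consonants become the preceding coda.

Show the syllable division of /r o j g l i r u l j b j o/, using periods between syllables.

roj.gli.rulj.bjo

Nuclei (vowels): o, i, u, o → 4 syllables.
/o…i/ gap (V1→V2): /jgl/ splits as /j/ + /gl/ (/gl/ is the longest suffix that is a licit onset).
/i…u/ gap (V2→V3): /r/ → onset of the next syllable (single consonants are always licit onsets).
/u…o/ gap (V3→V4): cluster /ljbj/ — the longest permitted-onset suffix is /bj/; onset = /bj/, preceding coda = /lj/.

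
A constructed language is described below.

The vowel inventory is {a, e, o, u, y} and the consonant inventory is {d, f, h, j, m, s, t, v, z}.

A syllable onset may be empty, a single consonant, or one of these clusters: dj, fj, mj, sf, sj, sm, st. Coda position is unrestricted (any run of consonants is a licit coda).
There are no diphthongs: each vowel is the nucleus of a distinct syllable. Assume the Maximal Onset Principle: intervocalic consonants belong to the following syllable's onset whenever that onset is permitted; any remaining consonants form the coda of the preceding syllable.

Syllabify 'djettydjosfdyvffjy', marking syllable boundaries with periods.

Vowels present: e, y, o, y, y; each is a nucleus, giving 5 syllables.
V1 /e/ – V2 /y/: /tt/ — longest licit onset from the right is /t/, leaving /t/ as coda.
V2 /y/ – V3 /o/: /dj/ is a licit onset in full, so it all attaches to the next syllable.
V3 /o/ – V4 /y/: /sfd/; trying suffixes from longest down, /d/ is the first permitted one, so coda /sf/ | onset /d/.
V4 /y/ – V5 /y/: /vffj/ splits as /vf/ + /fj/ (/fj/ is the longest suffix that is a licit onset).

djet.ty.djosf.dyvf.fjy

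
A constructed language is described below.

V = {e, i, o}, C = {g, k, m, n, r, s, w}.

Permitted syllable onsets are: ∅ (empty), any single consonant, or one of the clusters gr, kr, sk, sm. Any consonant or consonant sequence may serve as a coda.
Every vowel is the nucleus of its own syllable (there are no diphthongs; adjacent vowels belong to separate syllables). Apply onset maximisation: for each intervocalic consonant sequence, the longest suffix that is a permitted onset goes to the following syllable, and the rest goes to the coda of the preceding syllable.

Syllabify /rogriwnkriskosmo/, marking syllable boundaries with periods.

ro.griwn.kri.sko.smo

Vowels present: o, i, i, o, o; each is a nucleus, giving 5 syllables.
σ1/σ2 boundary: /gr/ — entire cluster is a permitted onset → onset /gr/, coda ∅.
σ2/σ3 boundary: /wnkr/ — longest licit onset from the right is /kr/, leaving /wn/ as coda.
σ3/σ4 boundary: /sk/ — entire cluster is a permitted onset → onset /sk/, coda ∅.
σ4/σ5 boundary: /sm/ is a licit onset in full, so it all attaches to the next syllable.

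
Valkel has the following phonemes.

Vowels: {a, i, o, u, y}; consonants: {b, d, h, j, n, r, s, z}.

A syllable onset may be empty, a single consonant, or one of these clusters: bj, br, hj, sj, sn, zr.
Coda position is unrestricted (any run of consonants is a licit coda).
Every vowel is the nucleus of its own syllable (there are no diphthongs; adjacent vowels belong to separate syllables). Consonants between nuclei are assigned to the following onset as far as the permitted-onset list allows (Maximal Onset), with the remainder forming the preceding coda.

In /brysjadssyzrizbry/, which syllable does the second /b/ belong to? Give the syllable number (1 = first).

5

Nuclei (vowels): y, a, y, i, y → 5 syllables.
σ1/σ2 boundary: /sj/ is a licit onset in full, so it all attaches to the next syllable.
σ2/σ3 boundary: cluster /dss/ — the longest permitted-onset suffix is /s/; onset = /s/, preceding coda = /ds/.
σ3/σ4 boundary: cluster /zr/ — /zr/ is itself a permitted onset, so the whole cluster goes right; preceding coda = ∅.
σ4/σ5 boundary: /zbr/ — longest licit onset from the right is /br/, leaving /z/ as coda.
Putting it together: bry.sjads.sy.zriz.bry.
The second /b/ is in the onset of syllable 5 (/bry/).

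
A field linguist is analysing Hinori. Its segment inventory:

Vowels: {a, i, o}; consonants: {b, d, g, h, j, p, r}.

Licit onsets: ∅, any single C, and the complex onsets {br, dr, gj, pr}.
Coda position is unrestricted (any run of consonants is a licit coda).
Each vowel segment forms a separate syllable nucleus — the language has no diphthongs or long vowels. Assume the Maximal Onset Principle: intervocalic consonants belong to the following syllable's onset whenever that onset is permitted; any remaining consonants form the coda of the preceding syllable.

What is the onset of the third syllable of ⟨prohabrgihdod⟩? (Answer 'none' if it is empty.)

g

The vowels are o, a, i, o — 4 nuclei, so 4 syllables.
Between /o/ (V1) and /a/ (V2): /h/ → onset of the next syllable (single consonants are always licit onsets).
Between /a/ (V2) and /i/ (V3): /brg/; trying suffixes from longest down, /g/ is the first permitted one, so coda /br/ | onset /g/.
Between /i/ (V3) and /o/ (V4): cluster /hd/ — the longest permitted-onset suffix is /d/; onset = /d/, preceding coda = /h/.
So the parse is pro.habr.gih.dod.
Syllable 3 is /gih/: onset /g/, nucleus /i/, coda /h/.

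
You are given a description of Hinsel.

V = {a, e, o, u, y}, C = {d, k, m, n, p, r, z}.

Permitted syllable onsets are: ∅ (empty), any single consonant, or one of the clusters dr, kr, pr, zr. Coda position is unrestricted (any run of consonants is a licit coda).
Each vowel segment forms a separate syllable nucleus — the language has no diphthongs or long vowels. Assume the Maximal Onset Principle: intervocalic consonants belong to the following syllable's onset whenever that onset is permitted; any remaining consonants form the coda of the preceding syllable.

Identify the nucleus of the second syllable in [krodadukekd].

a

The vowels are o, a, u, e — 4 nuclei, so 4 syllables.
The second nucleus (vowel 2 from the left) is /a/.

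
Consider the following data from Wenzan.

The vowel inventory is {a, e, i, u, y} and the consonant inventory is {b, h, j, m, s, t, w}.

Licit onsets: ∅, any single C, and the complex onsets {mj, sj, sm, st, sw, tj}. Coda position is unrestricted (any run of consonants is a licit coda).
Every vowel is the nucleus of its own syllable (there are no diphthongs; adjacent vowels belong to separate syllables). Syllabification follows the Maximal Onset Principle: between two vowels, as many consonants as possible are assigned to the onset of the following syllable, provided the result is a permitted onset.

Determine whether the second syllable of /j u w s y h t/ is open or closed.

closed

The vowels are u, y — 2 nuclei, so 2 syllables.
σ1/σ2 boundary: cluster /ws/ — the longest permitted-onset suffix is /s/; onset = /s/, preceding coda = /w/.
Result: juw.syht.
Syllable 2 is /syht/ with coda /ht/, so it is closed.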